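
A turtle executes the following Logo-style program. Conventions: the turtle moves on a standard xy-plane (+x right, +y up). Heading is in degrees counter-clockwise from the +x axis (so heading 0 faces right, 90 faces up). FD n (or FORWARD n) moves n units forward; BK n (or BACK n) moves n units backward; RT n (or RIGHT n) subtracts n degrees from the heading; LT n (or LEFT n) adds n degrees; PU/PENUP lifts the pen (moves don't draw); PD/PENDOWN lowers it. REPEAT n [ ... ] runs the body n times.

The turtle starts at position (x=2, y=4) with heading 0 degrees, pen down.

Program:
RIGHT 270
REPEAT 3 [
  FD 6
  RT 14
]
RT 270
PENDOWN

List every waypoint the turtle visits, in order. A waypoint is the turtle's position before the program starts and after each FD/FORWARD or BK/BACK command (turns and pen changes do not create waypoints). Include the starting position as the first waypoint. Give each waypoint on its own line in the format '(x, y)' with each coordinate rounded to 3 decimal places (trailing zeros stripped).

Answer: (2, 4)
(2, 10)
(3.452, 15.822)
(6.268, 21.119)

Derivation:
Executing turtle program step by step:
Start: pos=(2,4), heading=0, pen down
RT 270: heading 0 -> 90
REPEAT 3 [
  -- iteration 1/3 --
  FD 6: (2,4) -> (2,10) [heading=90, draw]
  RT 14: heading 90 -> 76
  -- iteration 2/3 --
  FD 6: (2,10) -> (3.452,15.822) [heading=76, draw]
  RT 14: heading 76 -> 62
  -- iteration 3/3 --
  FD 6: (3.452,15.822) -> (6.268,21.119) [heading=62, draw]
  RT 14: heading 62 -> 48
]
RT 270: heading 48 -> 138
PD: pen down
Final: pos=(6.268,21.119), heading=138, 3 segment(s) drawn
Waypoints (4 total):
(2, 4)
(2, 10)
(3.452, 15.822)
(6.268, 21.119)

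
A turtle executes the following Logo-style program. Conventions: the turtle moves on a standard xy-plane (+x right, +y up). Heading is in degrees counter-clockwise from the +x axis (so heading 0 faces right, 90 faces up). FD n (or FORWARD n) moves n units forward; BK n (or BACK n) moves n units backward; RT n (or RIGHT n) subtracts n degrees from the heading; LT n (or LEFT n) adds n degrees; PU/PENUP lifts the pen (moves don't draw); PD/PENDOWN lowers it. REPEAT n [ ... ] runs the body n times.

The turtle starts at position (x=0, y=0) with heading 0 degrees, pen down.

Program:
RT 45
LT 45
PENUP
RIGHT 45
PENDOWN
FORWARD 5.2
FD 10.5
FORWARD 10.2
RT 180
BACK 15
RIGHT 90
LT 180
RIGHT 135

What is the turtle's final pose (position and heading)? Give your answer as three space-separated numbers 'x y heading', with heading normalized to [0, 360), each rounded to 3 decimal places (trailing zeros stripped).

Answer: 28.921 -28.921 90

Derivation:
Executing turtle program step by step:
Start: pos=(0,0), heading=0, pen down
RT 45: heading 0 -> 315
LT 45: heading 315 -> 0
PU: pen up
RT 45: heading 0 -> 315
PD: pen down
FD 5.2: (0,0) -> (3.677,-3.677) [heading=315, draw]
FD 10.5: (3.677,-3.677) -> (11.102,-11.102) [heading=315, draw]
FD 10.2: (11.102,-11.102) -> (18.314,-18.314) [heading=315, draw]
RT 180: heading 315 -> 135
BK 15: (18.314,-18.314) -> (28.921,-28.921) [heading=135, draw]
RT 90: heading 135 -> 45
LT 180: heading 45 -> 225
RT 135: heading 225 -> 90
Final: pos=(28.921,-28.921), heading=90, 4 segment(s) drawn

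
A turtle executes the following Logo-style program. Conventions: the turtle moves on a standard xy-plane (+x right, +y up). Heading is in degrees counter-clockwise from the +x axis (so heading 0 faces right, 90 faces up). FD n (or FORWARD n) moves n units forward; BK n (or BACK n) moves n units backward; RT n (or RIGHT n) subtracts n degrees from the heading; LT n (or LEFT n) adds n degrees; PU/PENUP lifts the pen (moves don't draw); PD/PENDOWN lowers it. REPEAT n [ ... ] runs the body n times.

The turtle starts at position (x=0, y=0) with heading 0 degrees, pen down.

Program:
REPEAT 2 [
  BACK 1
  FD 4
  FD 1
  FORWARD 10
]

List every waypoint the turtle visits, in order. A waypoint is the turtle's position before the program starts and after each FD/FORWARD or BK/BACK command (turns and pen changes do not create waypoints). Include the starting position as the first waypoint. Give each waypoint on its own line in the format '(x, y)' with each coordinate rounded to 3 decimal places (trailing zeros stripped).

Executing turtle program step by step:
Start: pos=(0,0), heading=0, pen down
REPEAT 2 [
  -- iteration 1/2 --
  BK 1: (0,0) -> (-1,0) [heading=0, draw]
  FD 4: (-1,0) -> (3,0) [heading=0, draw]
  FD 1: (3,0) -> (4,0) [heading=0, draw]
  FD 10: (4,0) -> (14,0) [heading=0, draw]
  -- iteration 2/2 --
  BK 1: (14,0) -> (13,0) [heading=0, draw]
  FD 4: (13,0) -> (17,0) [heading=0, draw]
  FD 1: (17,0) -> (18,0) [heading=0, draw]
  FD 10: (18,0) -> (28,0) [heading=0, draw]
]
Final: pos=(28,0), heading=0, 8 segment(s) drawn
Waypoints (9 total):
(0, 0)
(-1, 0)
(3, 0)
(4, 0)
(14, 0)
(13, 0)
(17, 0)
(18, 0)
(28, 0)

Answer: (0, 0)
(-1, 0)
(3, 0)
(4, 0)
(14, 0)
(13, 0)
(17, 0)
(18, 0)
(28, 0)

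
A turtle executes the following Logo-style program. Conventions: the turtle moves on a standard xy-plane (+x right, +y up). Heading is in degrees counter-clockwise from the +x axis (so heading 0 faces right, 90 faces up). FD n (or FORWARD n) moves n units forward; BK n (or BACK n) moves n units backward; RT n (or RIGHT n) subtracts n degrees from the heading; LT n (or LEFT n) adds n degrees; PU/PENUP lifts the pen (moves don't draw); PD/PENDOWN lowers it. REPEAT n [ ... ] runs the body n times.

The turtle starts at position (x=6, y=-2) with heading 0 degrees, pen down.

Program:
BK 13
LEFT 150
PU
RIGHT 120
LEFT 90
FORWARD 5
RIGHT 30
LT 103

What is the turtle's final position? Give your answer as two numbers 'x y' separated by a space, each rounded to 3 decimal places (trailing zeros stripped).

Executing turtle program step by step:
Start: pos=(6,-2), heading=0, pen down
BK 13: (6,-2) -> (-7,-2) [heading=0, draw]
LT 150: heading 0 -> 150
PU: pen up
RT 120: heading 150 -> 30
LT 90: heading 30 -> 120
FD 5: (-7,-2) -> (-9.5,2.33) [heading=120, move]
RT 30: heading 120 -> 90
LT 103: heading 90 -> 193
Final: pos=(-9.5,2.33), heading=193, 1 segment(s) drawn

Answer: -9.5 2.33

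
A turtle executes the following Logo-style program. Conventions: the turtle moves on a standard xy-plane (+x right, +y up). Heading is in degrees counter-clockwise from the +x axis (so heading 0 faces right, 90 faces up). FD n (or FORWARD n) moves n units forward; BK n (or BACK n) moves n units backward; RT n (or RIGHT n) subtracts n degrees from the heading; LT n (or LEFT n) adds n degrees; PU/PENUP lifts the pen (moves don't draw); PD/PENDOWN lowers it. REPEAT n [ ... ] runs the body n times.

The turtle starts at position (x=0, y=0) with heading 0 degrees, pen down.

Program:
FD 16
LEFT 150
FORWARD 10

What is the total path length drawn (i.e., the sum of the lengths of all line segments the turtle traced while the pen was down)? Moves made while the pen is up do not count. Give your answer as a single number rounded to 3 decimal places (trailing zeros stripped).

Answer: 26

Derivation:
Executing turtle program step by step:
Start: pos=(0,0), heading=0, pen down
FD 16: (0,0) -> (16,0) [heading=0, draw]
LT 150: heading 0 -> 150
FD 10: (16,0) -> (7.34,5) [heading=150, draw]
Final: pos=(7.34,5), heading=150, 2 segment(s) drawn

Segment lengths:
  seg 1: (0,0) -> (16,0), length = 16
  seg 2: (16,0) -> (7.34,5), length = 10
Total = 26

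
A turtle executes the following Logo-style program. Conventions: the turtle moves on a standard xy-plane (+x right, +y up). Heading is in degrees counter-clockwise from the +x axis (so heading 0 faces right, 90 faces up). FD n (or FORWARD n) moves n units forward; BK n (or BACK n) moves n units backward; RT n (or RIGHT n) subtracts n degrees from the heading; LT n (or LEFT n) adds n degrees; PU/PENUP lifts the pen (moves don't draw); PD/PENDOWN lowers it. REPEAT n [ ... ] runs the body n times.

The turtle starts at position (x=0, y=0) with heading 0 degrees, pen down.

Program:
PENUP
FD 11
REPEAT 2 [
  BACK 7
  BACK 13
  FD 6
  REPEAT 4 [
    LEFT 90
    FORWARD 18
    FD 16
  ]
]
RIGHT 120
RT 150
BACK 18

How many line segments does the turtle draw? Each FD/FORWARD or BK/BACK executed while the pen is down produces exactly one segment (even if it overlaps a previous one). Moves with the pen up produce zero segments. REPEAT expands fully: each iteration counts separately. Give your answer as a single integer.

Executing turtle program step by step:
Start: pos=(0,0), heading=0, pen down
PU: pen up
FD 11: (0,0) -> (11,0) [heading=0, move]
REPEAT 2 [
  -- iteration 1/2 --
  BK 7: (11,0) -> (4,0) [heading=0, move]
  BK 13: (4,0) -> (-9,0) [heading=0, move]
  FD 6: (-9,0) -> (-3,0) [heading=0, move]
  REPEAT 4 [
    -- iteration 1/4 --
    LT 90: heading 0 -> 90
    FD 18: (-3,0) -> (-3,18) [heading=90, move]
    FD 16: (-3,18) -> (-3,34) [heading=90, move]
    -- iteration 2/4 --
    LT 90: heading 90 -> 180
    FD 18: (-3,34) -> (-21,34) [heading=180, move]
    FD 16: (-21,34) -> (-37,34) [heading=180, move]
    -- iteration 3/4 --
    LT 90: heading 180 -> 270
    FD 18: (-37,34) -> (-37,16) [heading=270, move]
    FD 16: (-37,16) -> (-37,0) [heading=270, move]
    -- iteration 4/4 --
    LT 90: heading 270 -> 0
    FD 18: (-37,0) -> (-19,0) [heading=0, move]
    FD 16: (-19,0) -> (-3,0) [heading=0, move]
  ]
  -- iteration 2/2 --
  BK 7: (-3,0) -> (-10,0) [heading=0, move]
  BK 13: (-10,0) -> (-23,0) [heading=0, move]
  FD 6: (-23,0) -> (-17,0) [heading=0, move]
  REPEAT 4 [
    -- iteration 1/4 --
    LT 90: heading 0 -> 90
    FD 18: (-17,0) -> (-17,18) [heading=90, move]
    FD 16: (-17,18) -> (-17,34) [heading=90, move]
    -- iteration 2/4 --
    LT 90: heading 90 -> 180
    FD 18: (-17,34) -> (-35,34) [heading=180, move]
    FD 16: (-35,34) -> (-51,34) [heading=180, move]
    -- iteration 3/4 --
    LT 90: heading 180 -> 270
    FD 18: (-51,34) -> (-51,16) [heading=270, move]
    FD 16: (-51,16) -> (-51,0) [heading=270, move]
    -- iteration 4/4 --
    LT 90: heading 270 -> 0
    FD 18: (-51,0) -> (-33,0) [heading=0, move]
    FD 16: (-33,0) -> (-17,0) [heading=0, move]
  ]
]
RT 120: heading 0 -> 240
RT 150: heading 240 -> 90
BK 18: (-17,0) -> (-17,-18) [heading=90, move]
Final: pos=(-17,-18), heading=90, 0 segment(s) drawn
Segments drawn: 0

Answer: 0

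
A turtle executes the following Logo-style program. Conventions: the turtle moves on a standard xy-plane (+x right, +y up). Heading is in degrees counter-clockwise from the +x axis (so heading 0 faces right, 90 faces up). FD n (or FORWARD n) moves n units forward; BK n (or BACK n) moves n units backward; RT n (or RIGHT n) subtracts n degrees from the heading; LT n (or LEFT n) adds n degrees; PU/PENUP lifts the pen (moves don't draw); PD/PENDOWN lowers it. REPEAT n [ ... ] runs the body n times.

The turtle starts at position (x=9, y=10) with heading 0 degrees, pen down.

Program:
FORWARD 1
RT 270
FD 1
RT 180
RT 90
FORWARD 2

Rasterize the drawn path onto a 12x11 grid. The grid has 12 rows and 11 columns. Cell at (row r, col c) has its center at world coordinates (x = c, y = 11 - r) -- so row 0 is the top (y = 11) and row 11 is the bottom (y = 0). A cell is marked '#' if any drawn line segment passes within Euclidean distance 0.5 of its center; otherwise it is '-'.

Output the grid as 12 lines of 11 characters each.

Answer: --------###
---------##
-----------
-----------
-----------
-----------
-----------
-----------
-----------
-----------
-----------
-----------

Derivation:
Segment 0: (9,10) -> (10,10)
Segment 1: (10,10) -> (10,11)
Segment 2: (10,11) -> (8,11)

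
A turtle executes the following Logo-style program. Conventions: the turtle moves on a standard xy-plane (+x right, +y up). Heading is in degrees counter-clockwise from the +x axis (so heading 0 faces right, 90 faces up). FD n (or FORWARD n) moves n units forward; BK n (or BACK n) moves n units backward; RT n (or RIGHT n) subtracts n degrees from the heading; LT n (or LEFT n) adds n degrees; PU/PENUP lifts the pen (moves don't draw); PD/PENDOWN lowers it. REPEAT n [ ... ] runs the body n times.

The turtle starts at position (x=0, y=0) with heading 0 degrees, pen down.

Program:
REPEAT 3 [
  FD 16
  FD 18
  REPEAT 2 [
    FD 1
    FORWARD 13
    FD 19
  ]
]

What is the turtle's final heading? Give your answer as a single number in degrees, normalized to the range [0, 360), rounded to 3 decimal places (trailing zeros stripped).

Executing turtle program step by step:
Start: pos=(0,0), heading=0, pen down
REPEAT 3 [
  -- iteration 1/3 --
  FD 16: (0,0) -> (16,0) [heading=0, draw]
  FD 18: (16,0) -> (34,0) [heading=0, draw]
  REPEAT 2 [
    -- iteration 1/2 --
    FD 1: (34,0) -> (35,0) [heading=0, draw]
    FD 13: (35,0) -> (48,0) [heading=0, draw]
    FD 19: (48,0) -> (67,0) [heading=0, draw]
    -- iteration 2/2 --
    FD 1: (67,0) -> (68,0) [heading=0, draw]
    FD 13: (68,0) -> (81,0) [heading=0, draw]
    FD 19: (81,0) -> (100,0) [heading=0, draw]
  ]
  -- iteration 2/3 --
  FD 16: (100,0) -> (116,0) [heading=0, draw]
  FD 18: (116,0) -> (134,0) [heading=0, draw]
  REPEAT 2 [
    -- iteration 1/2 --
    FD 1: (134,0) -> (135,0) [heading=0, draw]
    FD 13: (135,0) -> (148,0) [heading=0, draw]
    FD 19: (148,0) -> (167,0) [heading=0, draw]
    -- iteration 2/2 --
    FD 1: (167,0) -> (168,0) [heading=0, draw]
    FD 13: (168,0) -> (181,0) [heading=0, draw]
    FD 19: (181,0) -> (200,0) [heading=0, draw]
  ]
  -- iteration 3/3 --
  FD 16: (200,0) -> (216,0) [heading=0, draw]
  FD 18: (216,0) -> (234,0) [heading=0, draw]
  REPEAT 2 [
    -- iteration 1/2 --
    FD 1: (234,0) -> (235,0) [heading=0, draw]
    FD 13: (235,0) -> (248,0) [heading=0, draw]
    FD 19: (248,0) -> (267,0) [heading=0, draw]
    -- iteration 2/2 --
    FD 1: (267,0) -> (268,0) [heading=0, draw]
    FD 13: (268,0) -> (281,0) [heading=0, draw]
    FD 19: (281,0) -> (300,0) [heading=0, draw]
  ]
]
Final: pos=(300,0), heading=0, 24 segment(s) drawn

Answer: 0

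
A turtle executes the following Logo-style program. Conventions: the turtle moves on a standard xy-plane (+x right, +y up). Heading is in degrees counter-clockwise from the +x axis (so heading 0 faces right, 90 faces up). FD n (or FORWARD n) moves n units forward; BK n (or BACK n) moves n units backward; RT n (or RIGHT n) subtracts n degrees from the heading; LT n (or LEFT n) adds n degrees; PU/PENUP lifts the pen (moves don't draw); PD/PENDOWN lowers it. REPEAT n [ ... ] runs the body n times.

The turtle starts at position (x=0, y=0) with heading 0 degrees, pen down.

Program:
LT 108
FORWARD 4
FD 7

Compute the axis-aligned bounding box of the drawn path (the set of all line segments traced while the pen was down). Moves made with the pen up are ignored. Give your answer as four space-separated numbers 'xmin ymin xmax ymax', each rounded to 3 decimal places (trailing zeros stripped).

Answer: -3.399 0 0 10.462

Derivation:
Executing turtle program step by step:
Start: pos=(0,0), heading=0, pen down
LT 108: heading 0 -> 108
FD 4: (0,0) -> (-1.236,3.804) [heading=108, draw]
FD 7: (-1.236,3.804) -> (-3.399,10.462) [heading=108, draw]
Final: pos=(-3.399,10.462), heading=108, 2 segment(s) drawn

Segment endpoints: x in {-3.399, -1.236, 0}, y in {0, 3.804, 10.462}
xmin=-3.399, ymin=0, xmax=0, ymax=10.462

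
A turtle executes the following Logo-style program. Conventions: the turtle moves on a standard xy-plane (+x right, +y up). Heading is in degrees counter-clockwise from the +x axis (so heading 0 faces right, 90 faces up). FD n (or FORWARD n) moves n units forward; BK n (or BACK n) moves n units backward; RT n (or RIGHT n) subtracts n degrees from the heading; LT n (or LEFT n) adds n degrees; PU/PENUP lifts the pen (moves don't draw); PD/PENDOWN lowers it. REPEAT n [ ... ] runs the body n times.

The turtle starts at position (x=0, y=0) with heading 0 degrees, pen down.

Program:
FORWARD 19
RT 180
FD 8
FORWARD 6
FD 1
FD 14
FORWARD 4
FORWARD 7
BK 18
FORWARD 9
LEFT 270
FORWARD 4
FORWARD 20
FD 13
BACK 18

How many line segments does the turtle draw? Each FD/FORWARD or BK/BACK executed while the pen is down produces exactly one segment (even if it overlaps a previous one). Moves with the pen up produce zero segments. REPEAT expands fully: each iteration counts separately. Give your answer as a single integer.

Answer: 13

Derivation:
Executing turtle program step by step:
Start: pos=(0,0), heading=0, pen down
FD 19: (0,0) -> (19,0) [heading=0, draw]
RT 180: heading 0 -> 180
FD 8: (19,0) -> (11,0) [heading=180, draw]
FD 6: (11,0) -> (5,0) [heading=180, draw]
FD 1: (5,0) -> (4,0) [heading=180, draw]
FD 14: (4,0) -> (-10,0) [heading=180, draw]
FD 4: (-10,0) -> (-14,0) [heading=180, draw]
FD 7: (-14,0) -> (-21,0) [heading=180, draw]
BK 18: (-21,0) -> (-3,0) [heading=180, draw]
FD 9: (-3,0) -> (-12,0) [heading=180, draw]
LT 270: heading 180 -> 90
FD 4: (-12,0) -> (-12,4) [heading=90, draw]
FD 20: (-12,4) -> (-12,24) [heading=90, draw]
FD 13: (-12,24) -> (-12,37) [heading=90, draw]
BK 18: (-12,37) -> (-12,19) [heading=90, draw]
Final: pos=(-12,19), heading=90, 13 segment(s) drawn
Segments drawn: 13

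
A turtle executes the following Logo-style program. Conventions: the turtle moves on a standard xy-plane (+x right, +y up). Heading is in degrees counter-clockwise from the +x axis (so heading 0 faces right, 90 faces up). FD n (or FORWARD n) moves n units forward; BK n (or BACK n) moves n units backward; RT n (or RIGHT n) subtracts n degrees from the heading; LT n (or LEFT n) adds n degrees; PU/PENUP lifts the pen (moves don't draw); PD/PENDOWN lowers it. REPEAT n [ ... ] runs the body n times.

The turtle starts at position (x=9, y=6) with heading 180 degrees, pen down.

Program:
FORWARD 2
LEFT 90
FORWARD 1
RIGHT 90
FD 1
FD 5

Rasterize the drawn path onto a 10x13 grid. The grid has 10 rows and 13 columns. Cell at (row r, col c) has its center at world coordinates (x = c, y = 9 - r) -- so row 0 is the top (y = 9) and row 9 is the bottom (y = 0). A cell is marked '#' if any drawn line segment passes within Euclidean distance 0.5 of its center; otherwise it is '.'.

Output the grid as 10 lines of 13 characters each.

Segment 0: (9,6) -> (7,6)
Segment 1: (7,6) -> (7,5)
Segment 2: (7,5) -> (6,5)
Segment 3: (6,5) -> (1,5)

Answer: .............
.............
.............
.......###...
.#######.....
.............
.............
.............
.............
.............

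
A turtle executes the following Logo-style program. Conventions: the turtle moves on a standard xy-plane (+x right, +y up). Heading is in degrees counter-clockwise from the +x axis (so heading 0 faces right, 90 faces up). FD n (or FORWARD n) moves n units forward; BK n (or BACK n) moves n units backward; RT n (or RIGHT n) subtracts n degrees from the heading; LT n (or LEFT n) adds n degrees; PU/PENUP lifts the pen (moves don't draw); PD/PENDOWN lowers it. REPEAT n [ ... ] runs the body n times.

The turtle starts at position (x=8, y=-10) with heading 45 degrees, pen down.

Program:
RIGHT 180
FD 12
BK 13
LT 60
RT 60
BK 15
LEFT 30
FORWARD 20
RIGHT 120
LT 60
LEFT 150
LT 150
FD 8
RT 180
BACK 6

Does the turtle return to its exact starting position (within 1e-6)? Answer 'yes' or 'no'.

Answer: no

Derivation:
Executing turtle program step by step:
Start: pos=(8,-10), heading=45, pen down
RT 180: heading 45 -> 225
FD 12: (8,-10) -> (-0.485,-18.485) [heading=225, draw]
BK 13: (-0.485,-18.485) -> (8.707,-9.293) [heading=225, draw]
LT 60: heading 225 -> 285
RT 60: heading 285 -> 225
BK 15: (8.707,-9.293) -> (19.314,1.314) [heading=225, draw]
LT 30: heading 225 -> 255
FD 20: (19.314,1.314) -> (14.137,-18.005) [heading=255, draw]
RT 120: heading 255 -> 135
LT 60: heading 135 -> 195
LT 150: heading 195 -> 345
LT 150: heading 345 -> 135
FD 8: (14.137,-18.005) -> (8.48,-12.348) [heading=135, draw]
RT 180: heading 135 -> 315
BK 6: (8.48,-12.348) -> (4.238,-8.105) [heading=315, draw]
Final: pos=(4.238,-8.105), heading=315, 6 segment(s) drawn

Start position: (8, -10)
Final position: (4.238, -8.105)
Distance = 4.212; >= 1e-6 -> NOT closed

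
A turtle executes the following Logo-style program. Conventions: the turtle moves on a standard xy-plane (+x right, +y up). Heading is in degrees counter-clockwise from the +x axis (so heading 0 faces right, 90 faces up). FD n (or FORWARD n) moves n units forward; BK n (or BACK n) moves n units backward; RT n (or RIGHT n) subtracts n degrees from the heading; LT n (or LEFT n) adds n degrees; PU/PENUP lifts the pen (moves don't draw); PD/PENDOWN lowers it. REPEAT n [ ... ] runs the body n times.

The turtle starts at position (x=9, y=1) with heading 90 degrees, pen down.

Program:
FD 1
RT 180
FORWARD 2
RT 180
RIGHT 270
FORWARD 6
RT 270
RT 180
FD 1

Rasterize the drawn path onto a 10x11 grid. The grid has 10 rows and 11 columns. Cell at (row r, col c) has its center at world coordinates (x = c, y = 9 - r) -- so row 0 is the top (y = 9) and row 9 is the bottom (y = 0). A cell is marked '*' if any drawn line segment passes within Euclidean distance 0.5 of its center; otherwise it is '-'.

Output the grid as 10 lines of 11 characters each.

Segment 0: (9,1) -> (9,2)
Segment 1: (9,2) -> (9,0)
Segment 2: (9,0) -> (3,-0)
Segment 3: (3,-0) -> (3,1)

Answer: -----------
-----------
-----------
-----------
-----------
-----------
-----------
---------*-
---*-----*-
---*******-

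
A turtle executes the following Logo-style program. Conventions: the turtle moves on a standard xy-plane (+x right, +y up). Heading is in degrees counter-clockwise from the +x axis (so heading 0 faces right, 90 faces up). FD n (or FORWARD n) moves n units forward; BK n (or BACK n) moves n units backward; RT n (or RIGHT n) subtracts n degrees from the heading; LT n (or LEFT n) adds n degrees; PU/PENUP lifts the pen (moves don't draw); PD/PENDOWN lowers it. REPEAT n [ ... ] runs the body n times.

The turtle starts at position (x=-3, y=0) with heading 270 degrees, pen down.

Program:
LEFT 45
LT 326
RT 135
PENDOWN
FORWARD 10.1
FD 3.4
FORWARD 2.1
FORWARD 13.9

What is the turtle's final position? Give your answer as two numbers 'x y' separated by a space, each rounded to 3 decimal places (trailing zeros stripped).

Answer: -27.457 16.496

Derivation:
Executing turtle program step by step:
Start: pos=(-3,0), heading=270, pen down
LT 45: heading 270 -> 315
LT 326: heading 315 -> 281
RT 135: heading 281 -> 146
PD: pen down
FD 10.1: (-3,0) -> (-11.373,5.648) [heading=146, draw]
FD 3.4: (-11.373,5.648) -> (-14.192,7.549) [heading=146, draw]
FD 2.1: (-14.192,7.549) -> (-15.933,8.723) [heading=146, draw]
FD 13.9: (-15.933,8.723) -> (-27.457,16.496) [heading=146, draw]
Final: pos=(-27.457,16.496), heading=146, 4 segment(s) drawn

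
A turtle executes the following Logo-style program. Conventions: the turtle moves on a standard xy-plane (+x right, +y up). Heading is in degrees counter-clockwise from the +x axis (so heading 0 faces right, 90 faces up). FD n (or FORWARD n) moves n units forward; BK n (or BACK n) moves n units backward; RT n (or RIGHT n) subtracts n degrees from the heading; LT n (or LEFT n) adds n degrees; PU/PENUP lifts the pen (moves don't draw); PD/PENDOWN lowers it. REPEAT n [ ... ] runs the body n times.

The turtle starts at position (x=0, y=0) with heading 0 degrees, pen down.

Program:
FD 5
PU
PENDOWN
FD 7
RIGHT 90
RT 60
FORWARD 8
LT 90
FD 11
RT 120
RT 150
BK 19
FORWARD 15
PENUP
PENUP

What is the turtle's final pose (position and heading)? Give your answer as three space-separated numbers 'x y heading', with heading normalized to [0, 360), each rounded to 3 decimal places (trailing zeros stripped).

Executing turtle program step by step:
Start: pos=(0,0), heading=0, pen down
FD 5: (0,0) -> (5,0) [heading=0, draw]
PU: pen up
PD: pen down
FD 7: (5,0) -> (12,0) [heading=0, draw]
RT 90: heading 0 -> 270
RT 60: heading 270 -> 210
FD 8: (12,0) -> (5.072,-4) [heading=210, draw]
LT 90: heading 210 -> 300
FD 11: (5.072,-4) -> (10.572,-13.526) [heading=300, draw]
RT 120: heading 300 -> 180
RT 150: heading 180 -> 30
BK 19: (10.572,-13.526) -> (-5.883,-23.026) [heading=30, draw]
FD 15: (-5.883,-23.026) -> (7.108,-15.526) [heading=30, draw]
PU: pen up
PU: pen up
Final: pos=(7.108,-15.526), heading=30, 6 segment(s) drawn

Answer: 7.108 -15.526 30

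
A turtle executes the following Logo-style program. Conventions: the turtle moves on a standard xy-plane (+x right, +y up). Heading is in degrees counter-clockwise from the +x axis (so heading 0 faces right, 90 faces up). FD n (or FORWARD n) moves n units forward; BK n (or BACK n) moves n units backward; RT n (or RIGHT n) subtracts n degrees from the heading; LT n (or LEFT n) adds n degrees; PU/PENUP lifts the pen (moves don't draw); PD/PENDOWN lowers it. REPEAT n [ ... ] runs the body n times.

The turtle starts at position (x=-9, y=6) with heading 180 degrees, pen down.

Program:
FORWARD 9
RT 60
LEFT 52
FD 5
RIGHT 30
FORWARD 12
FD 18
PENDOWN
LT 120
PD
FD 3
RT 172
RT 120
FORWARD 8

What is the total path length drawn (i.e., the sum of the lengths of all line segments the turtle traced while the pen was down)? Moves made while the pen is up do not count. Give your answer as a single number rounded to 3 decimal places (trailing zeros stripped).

Executing turtle program step by step:
Start: pos=(-9,6), heading=180, pen down
FD 9: (-9,6) -> (-18,6) [heading=180, draw]
RT 60: heading 180 -> 120
LT 52: heading 120 -> 172
FD 5: (-18,6) -> (-22.951,6.696) [heading=172, draw]
RT 30: heading 172 -> 142
FD 12: (-22.951,6.696) -> (-32.407,14.084) [heading=142, draw]
FD 18: (-32.407,14.084) -> (-46.592,25.166) [heading=142, draw]
PD: pen down
LT 120: heading 142 -> 262
PD: pen down
FD 3: (-46.592,25.166) -> (-47.009,22.195) [heading=262, draw]
RT 172: heading 262 -> 90
RT 120: heading 90 -> 330
FD 8: (-47.009,22.195) -> (-40.081,18.195) [heading=330, draw]
Final: pos=(-40.081,18.195), heading=330, 6 segment(s) drawn

Segment lengths:
  seg 1: (-9,6) -> (-18,6), length = 9
  seg 2: (-18,6) -> (-22.951,6.696), length = 5
  seg 3: (-22.951,6.696) -> (-32.407,14.084), length = 12
  seg 4: (-32.407,14.084) -> (-46.592,25.166), length = 18
  seg 5: (-46.592,25.166) -> (-47.009,22.195), length = 3
  seg 6: (-47.009,22.195) -> (-40.081,18.195), length = 8
Total = 55

Answer: 55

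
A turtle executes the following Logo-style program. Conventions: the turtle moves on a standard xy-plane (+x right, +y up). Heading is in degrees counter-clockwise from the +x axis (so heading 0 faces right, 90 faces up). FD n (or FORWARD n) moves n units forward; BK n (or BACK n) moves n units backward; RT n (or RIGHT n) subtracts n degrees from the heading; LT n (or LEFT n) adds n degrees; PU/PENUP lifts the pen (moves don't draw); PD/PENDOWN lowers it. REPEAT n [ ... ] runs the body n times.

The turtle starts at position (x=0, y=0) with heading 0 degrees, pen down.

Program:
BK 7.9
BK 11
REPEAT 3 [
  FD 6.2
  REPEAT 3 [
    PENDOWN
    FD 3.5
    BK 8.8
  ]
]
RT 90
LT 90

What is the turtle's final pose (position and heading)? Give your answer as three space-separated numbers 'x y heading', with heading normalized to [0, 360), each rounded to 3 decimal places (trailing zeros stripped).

Answer: -48 0 0

Derivation:
Executing turtle program step by step:
Start: pos=(0,0), heading=0, pen down
BK 7.9: (0,0) -> (-7.9,0) [heading=0, draw]
BK 11: (-7.9,0) -> (-18.9,0) [heading=0, draw]
REPEAT 3 [
  -- iteration 1/3 --
  FD 6.2: (-18.9,0) -> (-12.7,0) [heading=0, draw]
  REPEAT 3 [
    -- iteration 1/3 --
    PD: pen down
    FD 3.5: (-12.7,0) -> (-9.2,0) [heading=0, draw]
    BK 8.8: (-9.2,0) -> (-18,0) [heading=0, draw]
    -- iteration 2/3 --
    PD: pen down
    FD 3.5: (-18,0) -> (-14.5,0) [heading=0, draw]
    BK 8.8: (-14.5,0) -> (-23.3,0) [heading=0, draw]
    -- iteration 3/3 --
    PD: pen down
    FD 3.5: (-23.3,0) -> (-19.8,0) [heading=0, draw]
    BK 8.8: (-19.8,0) -> (-28.6,0) [heading=0, draw]
  ]
  -- iteration 2/3 --
  FD 6.2: (-28.6,0) -> (-22.4,0) [heading=0, draw]
  REPEAT 3 [
    -- iteration 1/3 --
    PD: pen down
    FD 3.5: (-22.4,0) -> (-18.9,0) [heading=0, draw]
    BK 8.8: (-18.9,0) -> (-27.7,0) [heading=0, draw]
    -- iteration 2/3 --
    PD: pen down
    FD 3.5: (-27.7,0) -> (-24.2,0) [heading=0, draw]
    BK 8.8: (-24.2,0) -> (-33,0) [heading=0, draw]
    -- iteration 3/3 --
    PD: pen down
    FD 3.5: (-33,0) -> (-29.5,0) [heading=0, draw]
    BK 8.8: (-29.5,0) -> (-38.3,0) [heading=0, draw]
  ]
  -- iteration 3/3 --
  FD 6.2: (-38.3,0) -> (-32.1,0) [heading=0, draw]
  REPEAT 3 [
    -- iteration 1/3 --
    PD: pen down
    FD 3.5: (-32.1,0) -> (-28.6,0) [heading=0, draw]
    BK 8.8: (-28.6,0) -> (-37.4,0) [heading=0, draw]
    -- iteration 2/3 --
    PD: pen down
    FD 3.5: (-37.4,0) -> (-33.9,0) [heading=0, draw]
    BK 8.8: (-33.9,0) -> (-42.7,0) [heading=0, draw]
    -- iteration 3/3 --
    PD: pen down
    FD 3.5: (-42.7,0) -> (-39.2,0) [heading=0, draw]
    BK 8.8: (-39.2,0) -> (-48,0) [heading=0, draw]
  ]
]
RT 90: heading 0 -> 270
LT 90: heading 270 -> 0
Final: pos=(-48,0), heading=0, 23 segment(s) drawn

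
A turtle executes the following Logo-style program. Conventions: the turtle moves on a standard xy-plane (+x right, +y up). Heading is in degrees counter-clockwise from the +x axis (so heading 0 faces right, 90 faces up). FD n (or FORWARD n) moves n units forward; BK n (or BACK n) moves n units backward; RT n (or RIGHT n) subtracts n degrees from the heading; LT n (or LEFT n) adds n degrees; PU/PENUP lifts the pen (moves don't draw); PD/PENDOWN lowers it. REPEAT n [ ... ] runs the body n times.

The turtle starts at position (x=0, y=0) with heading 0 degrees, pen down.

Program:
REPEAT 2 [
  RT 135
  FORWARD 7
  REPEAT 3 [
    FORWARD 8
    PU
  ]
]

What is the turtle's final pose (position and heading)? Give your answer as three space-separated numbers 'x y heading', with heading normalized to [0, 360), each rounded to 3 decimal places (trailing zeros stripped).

Answer: -21.92 9.08 90

Derivation:
Executing turtle program step by step:
Start: pos=(0,0), heading=0, pen down
REPEAT 2 [
  -- iteration 1/2 --
  RT 135: heading 0 -> 225
  FD 7: (0,0) -> (-4.95,-4.95) [heading=225, draw]
  REPEAT 3 [
    -- iteration 1/3 --
    FD 8: (-4.95,-4.95) -> (-10.607,-10.607) [heading=225, draw]
    PU: pen up
    -- iteration 2/3 --
    FD 8: (-10.607,-10.607) -> (-16.263,-16.263) [heading=225, move]
    PU: pen up
    -- iteration 3/3 --
    FD 8: (-16.263,-16.263) -> (-21.92,-21.92) [heading=225, move]
    PU: pen up
  ]
  -- iteration 2/2 --
  RT 135: heading 225 -> 90
  FD 7: (-21.92,-21.92) -> (-21.92,-14.92) [heading=90, move]
  REPEAT 3 [
    -- iteration 1/3 --
    FD 8: (-21.92,-14.92) -> (-21.92,-6.92) [heading=90, move]
    PU: pen up
    -- iteration 2/3 --
    FD 8: (-21.92,-6.92) -> (-21.92,1.08) [heading=90, move]
    PU: pen up
    -- iteration 3/3 --
    FD 8: (-21.92,1.08) -> (-21.92,9.08) [heading=90, move]
    PU: pen up
  ]
]
Final: pos=(-21.92,9.08), heading=90, 2 segment(s) drawn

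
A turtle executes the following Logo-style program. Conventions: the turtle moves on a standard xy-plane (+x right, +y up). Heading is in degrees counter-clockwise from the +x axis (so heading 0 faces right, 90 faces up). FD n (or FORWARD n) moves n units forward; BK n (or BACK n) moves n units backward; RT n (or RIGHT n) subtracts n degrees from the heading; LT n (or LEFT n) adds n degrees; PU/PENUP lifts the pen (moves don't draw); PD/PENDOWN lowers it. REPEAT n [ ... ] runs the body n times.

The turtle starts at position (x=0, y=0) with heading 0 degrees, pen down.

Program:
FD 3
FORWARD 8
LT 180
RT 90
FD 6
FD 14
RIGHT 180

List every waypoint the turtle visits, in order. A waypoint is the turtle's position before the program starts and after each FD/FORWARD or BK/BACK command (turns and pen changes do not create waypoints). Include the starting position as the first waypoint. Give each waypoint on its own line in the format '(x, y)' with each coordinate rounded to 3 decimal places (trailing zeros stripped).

Answer: (0, 0)
(3, 0)
(11, 0)
(11, 6)
(11, 20)

Derivation:
Executing turtle program step by step:
Start: pos=(0,0), heading=0, pen down
FD 3: (0,0) -> (3,0) [heading=0, draw]
FD 8: (3,0) -> (11,0) [heading=0, draw]
LT 180: heading 0 -> 180
RT 90: heading 180 -> 90
FD 6: (11,0) -> (11,6) [heading=90, draw]
FD 14: (11,6) -> (11,20) [heading=90, draw]
RT 180: heading 90 -> 270
Final: pos=(11,20), heading=270, 4 segment(s) drawn
Waypoints (5 total):
(0, 0)
(3, 0)
(11, 0)
(11, 6)
(11, 20)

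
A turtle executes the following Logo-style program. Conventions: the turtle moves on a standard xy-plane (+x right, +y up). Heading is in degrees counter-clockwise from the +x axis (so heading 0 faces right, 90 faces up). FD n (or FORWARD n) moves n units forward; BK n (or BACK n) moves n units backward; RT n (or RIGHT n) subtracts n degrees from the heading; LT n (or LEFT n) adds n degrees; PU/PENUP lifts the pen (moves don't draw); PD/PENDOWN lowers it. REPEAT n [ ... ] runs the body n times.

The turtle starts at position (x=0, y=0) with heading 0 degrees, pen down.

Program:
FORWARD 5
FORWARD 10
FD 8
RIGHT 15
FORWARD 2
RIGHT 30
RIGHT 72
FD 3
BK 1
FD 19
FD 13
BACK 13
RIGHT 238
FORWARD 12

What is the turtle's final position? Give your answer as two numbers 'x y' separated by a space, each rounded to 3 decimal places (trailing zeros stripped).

Executing turtle program step by step:
Start: pos=(0,0), heading=0, pen down
FD 5: (0,0) -> (5,0) [heading=0, draw]
FD 10: (5,0) -> (15,0) [heading=0, draw]
FD 8: (15,0) -> (23,0) [heading=0, draw]
RT 15: heading 0 -> 345
FD 2: (23,0) -> (24.932,-0.518) [heading=345, draw]
RT 30: heading 345 -> 315
RT 72: heading 315 -> 243
FD 3: (24.932,-0.518) -> (23.57,-3.191) [heading=243, draw]
BK 1: (23.57,-3.191) -> (24.024,-2.3) [heading=243, draw]
FD 19: (24.024,-2.3) -> (15.398,-19.229) [heading=243, draw]
FD 13: (15.398,-19.229) -> (9.496,-30.812) [heading=243, draw]
BK 13: (9.496,-30.812) -> (15.398,-19.229) [heading=243, draw]
RT 238: heading 243 -> 5
FD 12: (15.398,-19.229) -> (27.352,-18.183) [heading=5, draw]
Final: pos=(27.352,-18.183), heading=5, 10 segment(s) drawn

Answer: 27.352 -18.183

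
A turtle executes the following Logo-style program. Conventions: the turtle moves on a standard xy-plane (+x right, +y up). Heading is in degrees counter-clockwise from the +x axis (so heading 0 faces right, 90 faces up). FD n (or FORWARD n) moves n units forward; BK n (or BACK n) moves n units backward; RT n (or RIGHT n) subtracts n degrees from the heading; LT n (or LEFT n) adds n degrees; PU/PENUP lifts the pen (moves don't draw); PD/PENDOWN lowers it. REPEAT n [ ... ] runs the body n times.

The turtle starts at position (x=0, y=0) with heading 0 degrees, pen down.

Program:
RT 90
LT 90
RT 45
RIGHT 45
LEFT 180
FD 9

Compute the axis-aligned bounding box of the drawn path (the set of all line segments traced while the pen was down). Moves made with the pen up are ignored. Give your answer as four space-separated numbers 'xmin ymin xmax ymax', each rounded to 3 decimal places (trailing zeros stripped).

Executing turtle program step by step:
Start: pos=(0,0), heading=0, pen down
RT 90: heading 0 -> 270
LT 90: heading 270 -> 0
RT 45: heading 0 -> 315
RT 45: heading 315 -> 270
LT 180: heading 270 -> 90
FD 9: (0,0) -> (0,9) [heading=90, draw]
Final: pos=(0,9), heading=90, 1 segment(s) drawn

Segment endpoints: x in {0, 0}, y in {0, 9}
xmin=0, ymin=0, xmax=0, ymax=9

Answer: 0 0 0 9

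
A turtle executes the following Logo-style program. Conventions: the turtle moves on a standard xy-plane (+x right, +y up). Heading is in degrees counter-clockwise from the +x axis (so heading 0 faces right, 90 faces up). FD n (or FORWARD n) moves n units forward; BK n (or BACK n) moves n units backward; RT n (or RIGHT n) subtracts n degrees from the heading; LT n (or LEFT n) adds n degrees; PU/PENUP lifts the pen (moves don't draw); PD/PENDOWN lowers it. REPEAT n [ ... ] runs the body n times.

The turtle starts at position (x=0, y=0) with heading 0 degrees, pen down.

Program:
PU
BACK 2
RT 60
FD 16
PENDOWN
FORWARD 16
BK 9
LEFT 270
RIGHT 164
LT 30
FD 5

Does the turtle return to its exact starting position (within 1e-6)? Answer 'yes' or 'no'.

Executing turtle program step by step:
Start: pos=(0,0), heading=0, pen down
PU: pen up
BK 2: (0,0) -> (-2,0) [heading=0, move]
RT 60: heading 0 -> 300
FD 16: (-2,0) -> (6,-13.856) [heading=300, move]
PD: pen down
FD 16: (6,-13.856) -> (14,-27.713) [heading=300, draw]
BK 9: (14,-27.713) -> (9.5,-19.919) [heading=300, draw]
LT 270: heading 300 -> 210
RT 164: heading 210 -> 46
LT 30: heading 46 -> 76
FD 5: (9.5,-19.919) -> (10.71,-15.067) [heading=76, draw]
Final: pos=(10.71,-15.067), heading=76, 3 segment(s) drawn

Start position: (0, 0)
Final position: (10.71, -15.067)
Distance = 18.485; >= 1e-6 -> NOT closed

Answer: no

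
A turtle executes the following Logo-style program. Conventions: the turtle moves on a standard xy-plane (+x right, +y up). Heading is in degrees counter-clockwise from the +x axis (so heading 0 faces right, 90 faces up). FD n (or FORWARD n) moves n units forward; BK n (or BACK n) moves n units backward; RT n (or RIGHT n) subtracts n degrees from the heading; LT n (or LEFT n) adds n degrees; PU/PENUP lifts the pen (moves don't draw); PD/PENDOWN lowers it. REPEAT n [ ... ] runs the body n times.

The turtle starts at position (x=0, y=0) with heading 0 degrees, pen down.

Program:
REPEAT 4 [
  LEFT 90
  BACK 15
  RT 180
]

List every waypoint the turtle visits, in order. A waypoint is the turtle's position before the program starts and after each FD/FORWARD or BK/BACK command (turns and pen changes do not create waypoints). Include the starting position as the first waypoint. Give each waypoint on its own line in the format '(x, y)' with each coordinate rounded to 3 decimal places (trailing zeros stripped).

Answer: (0, 0)
(0, -15)
(-15, -15)
(-15, 0)
(0, 0)

Derivation:
Executing turtle program step by step:
Start: pos=(0,0), heading=0, pen down
REPEAT 4 [
  -- iteration 1/4 --
  LT 90: heading 0 -> 90
  BK 15: (0,0) -> (0,-15) [heading=90, draw]
  RT 180: heading 90 -> 270
  -- iteration 2/4 --
  LT 90: heading 270 -> 0
  BK 15: (0,-15) -> (-15,-15) [heading=0, draw]
  RT 180: heading 0 -> 180
  -- iteration 3/4 --
  LT 90: heading 180 -> 270
  BK 15: (-15,-15) -> (-15,0) [heading=270, draw]
  RT 180: heading 270 -> 90
  -- iteration 4/4 --
  LT 90: heading 90 -> 180
  BK 15: (-15,0) -> (0,0) [heading=180, draw]
  RT 180: heading 180 -> 0
]
Final: pos=(0,0), heading=0, 4 segment(s) drawn
Waypoints (5 total):
(0, 0)
(0, -15)
(-15, -15)
(-15, 0)
(0, 0)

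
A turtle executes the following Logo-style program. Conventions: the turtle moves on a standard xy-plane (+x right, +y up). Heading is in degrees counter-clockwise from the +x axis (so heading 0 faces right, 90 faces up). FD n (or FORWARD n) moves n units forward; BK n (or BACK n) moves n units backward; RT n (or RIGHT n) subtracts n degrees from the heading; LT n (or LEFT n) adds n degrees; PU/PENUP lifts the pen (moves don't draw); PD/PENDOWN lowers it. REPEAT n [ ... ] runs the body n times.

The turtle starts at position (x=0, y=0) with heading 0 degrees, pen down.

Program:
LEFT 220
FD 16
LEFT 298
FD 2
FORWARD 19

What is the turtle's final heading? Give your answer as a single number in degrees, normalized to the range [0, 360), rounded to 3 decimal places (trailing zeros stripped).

Executing turtle program step by step:
Start: pos=(0,0), heading=0, pen down
LT 220: heading 0 -> 220
FD 16: (0,0) -> (-12.257,-10.285) [heading=220, draw]
LT 298: heading 220 -> 158
FD 2: (-12.257,-10.285) -> (-14.111,-9.535) [heading=158, draw]
FD 19: (-14.111,-9.535) -> (-31.728,-2.418) [heading=158, draw]
Final: pos=(-31.728,-2.418), heading=158, 3 segment(s) drawn

Answer: 158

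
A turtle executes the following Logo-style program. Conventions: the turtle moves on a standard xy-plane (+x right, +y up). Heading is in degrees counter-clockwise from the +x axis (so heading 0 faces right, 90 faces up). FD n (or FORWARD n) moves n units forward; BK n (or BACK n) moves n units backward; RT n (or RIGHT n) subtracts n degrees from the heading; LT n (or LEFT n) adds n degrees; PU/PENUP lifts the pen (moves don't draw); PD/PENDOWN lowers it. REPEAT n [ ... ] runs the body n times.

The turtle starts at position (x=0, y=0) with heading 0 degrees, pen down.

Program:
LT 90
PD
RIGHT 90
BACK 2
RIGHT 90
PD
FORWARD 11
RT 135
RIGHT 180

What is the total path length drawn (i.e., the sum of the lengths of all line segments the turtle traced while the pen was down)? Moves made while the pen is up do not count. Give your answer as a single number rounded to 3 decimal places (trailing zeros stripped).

Answer: 13

Derivation:
Executing turtle program step by step:
Start: pos=(0,0), heading=0, pen down
LT 90: heading 0 -> 90
PD: pen down
RT 90: heading 90 -> 0
BK 2: (0,0) -> (-2,0) [heading=0, draw]
RT 90: heading 0 -> 270
PD: pen down
FD 11: (-2,0) -> (-2,-11) [heading=270, draw]
RT 135: heading 270 -> 135
RT 180: heading 135 -> 315
Final: pos=(-2,-11), heading=315, 2 segment(s) drawn

Segment lengths:
  seg 1: (0,0) -> (-2,0), length = 2
  seg 2: (-2,0) -> (-2,-11), length = 11
Total = 13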